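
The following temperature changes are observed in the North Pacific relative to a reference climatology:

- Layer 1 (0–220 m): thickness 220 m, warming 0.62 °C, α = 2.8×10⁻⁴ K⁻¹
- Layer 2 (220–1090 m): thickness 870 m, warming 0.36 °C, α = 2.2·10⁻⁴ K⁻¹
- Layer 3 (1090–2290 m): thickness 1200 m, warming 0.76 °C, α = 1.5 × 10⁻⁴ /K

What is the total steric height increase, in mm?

Δh ≈ 240 mm

0–220 m: 2.8×10⁻⁴ × 0.62 × 220 = 0.038192 m
220–1090 m: 2.2×10⁻⁴ × 870 × 0.36 = 0.068904 m
1090–2290 m: 1200 × 1.5×10⁻⁴ × 0.76 = 0.13680 m
Δh = 0.038192 + 0.068904 + 0.13680 = 0.243896 m ≈ 240 mm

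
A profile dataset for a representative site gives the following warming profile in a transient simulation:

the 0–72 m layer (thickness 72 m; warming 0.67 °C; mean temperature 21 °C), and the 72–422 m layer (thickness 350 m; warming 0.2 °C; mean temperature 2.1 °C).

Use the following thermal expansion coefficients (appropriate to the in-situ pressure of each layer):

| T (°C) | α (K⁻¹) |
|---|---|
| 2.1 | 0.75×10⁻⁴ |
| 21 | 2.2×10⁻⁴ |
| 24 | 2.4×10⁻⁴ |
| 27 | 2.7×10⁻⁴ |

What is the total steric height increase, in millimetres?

Layer 1 at 21 °C → α = 2.2×10⁻⁴ K⁻¹
Layer 2 at 2.1 °C → α = 0.75×10⁻⁴ K⁻¹
Layer 1: 2.2×10⁻⁴ × 0.67 × 72 = 0.0106128 m
Layer 2: 0.2 × 350 × 0.75×10⁻⁴ = 0.00525 m
Δh = 0.0106128 + 0.00525 = 0.0158628 m ≈ 15.9 mm

Δh ≈ 15.9 mm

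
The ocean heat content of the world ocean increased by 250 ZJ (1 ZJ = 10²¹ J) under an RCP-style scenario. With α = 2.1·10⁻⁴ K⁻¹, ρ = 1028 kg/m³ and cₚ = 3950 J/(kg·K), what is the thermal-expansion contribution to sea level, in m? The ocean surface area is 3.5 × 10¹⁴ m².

Per unit area: Q = 250×10²¹ / (3.5×10¹⁴) ≈ 7.143×10⁸ J/m²
Δh = αQ/(ρcₚ) = 2.1×10⁻⁴ × 7.143×10⁸ / (1028 × 3950) ≈ 0.036941 m

about 0.0369 m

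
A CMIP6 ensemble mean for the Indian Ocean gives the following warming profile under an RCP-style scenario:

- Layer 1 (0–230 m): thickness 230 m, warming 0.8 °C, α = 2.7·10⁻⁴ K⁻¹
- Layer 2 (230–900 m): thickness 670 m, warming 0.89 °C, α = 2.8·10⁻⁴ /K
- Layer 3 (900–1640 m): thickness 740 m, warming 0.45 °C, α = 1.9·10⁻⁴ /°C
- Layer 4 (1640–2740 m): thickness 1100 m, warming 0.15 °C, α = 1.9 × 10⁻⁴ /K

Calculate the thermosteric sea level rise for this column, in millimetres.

Layer 1: 230 × 2.7×10⁻⁴ × 0.8 = 0.04968 m
230–900 m: 0.89 × 2.8×10⁻⁴ × 670 = 0.166964 m
Layer 3: 740 × 0.45 × 1.9×10⁻⁴ = 0.06327 m
Layer 4: 1.9×10⁻⁴ × 1100 × 0.15 = 0.03135 m
Δh = 0.04968 + 0.166964 + 0.06327 + 0.03135 = 0.311264 m

Δh ≈ 310 mm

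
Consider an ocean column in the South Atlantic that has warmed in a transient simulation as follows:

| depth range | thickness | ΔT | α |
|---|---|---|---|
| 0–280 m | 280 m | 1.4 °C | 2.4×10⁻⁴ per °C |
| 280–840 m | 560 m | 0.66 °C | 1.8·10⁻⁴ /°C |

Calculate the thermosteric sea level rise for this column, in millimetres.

Δh = 161 mm

0–280 m: 2.4×10⁻⁴ × 280 × 1.4 = 0.09408 m
Layer 2: 560 × 1.8×10⁻⁴ × 0.66 = 0.066528 m
Δh = 0.09408 + 0.066528 = 0.160608 m ≈ 161 mm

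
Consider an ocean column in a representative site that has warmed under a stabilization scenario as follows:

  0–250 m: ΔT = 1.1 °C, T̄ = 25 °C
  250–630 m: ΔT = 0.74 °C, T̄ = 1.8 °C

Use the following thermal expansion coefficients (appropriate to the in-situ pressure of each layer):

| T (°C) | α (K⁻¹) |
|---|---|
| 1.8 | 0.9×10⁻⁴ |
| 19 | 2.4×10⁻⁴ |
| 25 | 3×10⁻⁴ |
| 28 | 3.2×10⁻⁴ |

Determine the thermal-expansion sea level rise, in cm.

Layer 1 at 25 °C → α = 3×10⁻⁴ K⁻¹
Layer 2 at 1.8 °C → α = 0.9×10⁻⁴ K⁻¹
Layer 1: 3×10⁻⁴ × 250 × 1.1 = 0.08250 m
0.74 × 380 × 0.9×10⁻⁴ = 0.025308 m
Δh = 0.08250 + 0.025308 = 0.107808 m

Δh ≈ 10.8 cm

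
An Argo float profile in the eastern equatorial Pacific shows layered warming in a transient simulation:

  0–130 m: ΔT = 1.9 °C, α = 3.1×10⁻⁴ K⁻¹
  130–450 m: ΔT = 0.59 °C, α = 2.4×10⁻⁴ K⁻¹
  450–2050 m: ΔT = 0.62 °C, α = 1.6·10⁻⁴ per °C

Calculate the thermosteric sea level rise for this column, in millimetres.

Δh ≈ 281 mm

Layer 1: 3.1×10⁻⁴ × 130 × 1.9 = 0.07657 m
130–450 m: 0.59 × 320 × 2.4×10⁻⁴ = 0.045312 m
450–2050 m: 0.62 × 1.6×10⁻⁴ × 1600 = 0.15872 m
Δh = 0.07657 + 0.045312 + 0.15872 = 0.280602 m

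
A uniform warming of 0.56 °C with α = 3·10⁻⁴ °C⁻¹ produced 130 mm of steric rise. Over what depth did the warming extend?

774 m

H = Δh/(αΔT) = 0.13 / (3×10⁻⁴ × 0.56) ≈ 773.8 m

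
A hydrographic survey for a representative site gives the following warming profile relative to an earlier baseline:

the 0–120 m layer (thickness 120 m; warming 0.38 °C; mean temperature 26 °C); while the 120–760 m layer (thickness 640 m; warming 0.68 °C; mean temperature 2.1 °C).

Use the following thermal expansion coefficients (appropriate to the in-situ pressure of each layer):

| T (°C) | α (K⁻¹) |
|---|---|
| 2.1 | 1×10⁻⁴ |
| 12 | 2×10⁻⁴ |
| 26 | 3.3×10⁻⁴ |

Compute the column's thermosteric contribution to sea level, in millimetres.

Layer 1 at 26 °C → α = 3.3×10⁻⁴ K⁻¹
Layer 2 at 2.1 °C → α = 1×10⁻⁴ K⁻¹
0.38 × 120 × 3.3×10⁻⁴ = 0.015048 m
120–760 m: 0.68 × 640 × 1×10⁻⁴ = 0.04352 m
Δh = 0.015048 + 0.04352 = 0.058568 m ≈ 58.6 mm

Δh ≈ 58.6 mm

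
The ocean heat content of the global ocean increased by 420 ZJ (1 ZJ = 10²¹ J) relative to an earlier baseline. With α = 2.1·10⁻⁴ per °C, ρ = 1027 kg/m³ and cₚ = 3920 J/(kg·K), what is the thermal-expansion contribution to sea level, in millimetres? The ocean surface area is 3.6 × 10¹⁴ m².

Per unit area: Q = 420×10²¹ / (3.6×10¹⁴) ≈ 1.167×10⁹ J/m²
Δh = αQ/(ρcₚ) = 2.1×10⁻⁴ × 1.167×10⁹ / (1027 × 3920) ≈ 0.060874 m

60.9 mm of thermosteric rise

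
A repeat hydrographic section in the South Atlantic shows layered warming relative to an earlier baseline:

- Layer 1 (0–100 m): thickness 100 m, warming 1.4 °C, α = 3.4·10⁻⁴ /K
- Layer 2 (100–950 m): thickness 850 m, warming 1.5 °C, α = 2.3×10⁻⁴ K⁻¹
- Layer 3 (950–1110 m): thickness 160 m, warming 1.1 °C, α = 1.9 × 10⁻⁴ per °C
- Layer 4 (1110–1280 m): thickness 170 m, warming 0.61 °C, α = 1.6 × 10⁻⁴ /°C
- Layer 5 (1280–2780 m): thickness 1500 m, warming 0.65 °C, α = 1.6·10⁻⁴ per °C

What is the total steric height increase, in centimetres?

Layer 1: 100 × 1.4 × 3.4×10⁻⁴ = 0.04760 m
2.3×10⁻⁴ × 850 × 1.5 = 0.29325 m
1.1 × 160 × 1.9×10⁻⁴ = 0.03344 m
1110–1280 m: 170 × 0.61 × 1.6×10⁻⁴ = 0.016592 m
Layer 5: 0.65 × 1500 × 1.6×10⁻⁴ = 0.15600 m
Δh = 0.04760 + 0.29325 + 0.03344 + 0.016592 + 0.15600 = 0.546882 m

Δh ≈ 54.7 cm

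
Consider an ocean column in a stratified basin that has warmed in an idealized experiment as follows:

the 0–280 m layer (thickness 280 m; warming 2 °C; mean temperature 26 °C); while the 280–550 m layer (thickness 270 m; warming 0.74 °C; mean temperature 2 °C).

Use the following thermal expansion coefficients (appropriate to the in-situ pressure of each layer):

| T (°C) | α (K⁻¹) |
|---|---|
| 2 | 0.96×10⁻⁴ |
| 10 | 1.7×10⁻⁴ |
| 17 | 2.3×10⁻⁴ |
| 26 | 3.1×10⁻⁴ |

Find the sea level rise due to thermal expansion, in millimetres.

190 mm

Layer 1 at 26 °C → α = 3.1×10⁻⁴ K⁻¹
Layer 2 at 2 °C → α = 0.96×10⁻⁴ K⁻¹
0–280 m: 3.1×10⁻⁴ × 2 × 280 = 0.17360 m
280–550 m: 270 × 0.74 × 0.96×10⁻⁴ = 0.0191808 m
Δh = 0.17360 + 0.0191808 = 0.1927808 m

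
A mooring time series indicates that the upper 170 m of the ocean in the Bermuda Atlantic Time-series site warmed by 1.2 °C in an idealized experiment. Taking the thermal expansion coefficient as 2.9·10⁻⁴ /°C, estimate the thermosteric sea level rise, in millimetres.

Δh = αΔT·H = 2.9×10⁻⁴ × 1.2 × 170 = 0.05916 m

about 59.2 mm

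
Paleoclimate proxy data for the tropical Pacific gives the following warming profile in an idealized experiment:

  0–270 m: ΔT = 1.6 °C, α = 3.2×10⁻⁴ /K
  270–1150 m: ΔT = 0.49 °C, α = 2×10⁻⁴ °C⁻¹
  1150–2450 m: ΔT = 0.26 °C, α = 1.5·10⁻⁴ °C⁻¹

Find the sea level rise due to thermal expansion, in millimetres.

275 mm

0–270 m: 1.6 × 3.2×10⁻⁴ × 270 = 0.13824 m
270–1150 m: 880 × 2×10⁻⁴ × 0.49 = 0.08624 m
1150–2450 m: 1300 × 0.26 × 1.5×10⁻⁴ = 0.05070 m
Δh = 0.13824 + 0.08624 + 0.05070 = 0.27518 m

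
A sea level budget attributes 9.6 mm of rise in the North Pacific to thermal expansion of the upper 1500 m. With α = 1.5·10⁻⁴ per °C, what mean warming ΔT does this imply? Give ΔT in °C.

ΔT = Δh/(αH) = 0.0096 / (1.5×10⁻⁴ × 1500) ≈ 0.04267 °C

about 0.0427 °C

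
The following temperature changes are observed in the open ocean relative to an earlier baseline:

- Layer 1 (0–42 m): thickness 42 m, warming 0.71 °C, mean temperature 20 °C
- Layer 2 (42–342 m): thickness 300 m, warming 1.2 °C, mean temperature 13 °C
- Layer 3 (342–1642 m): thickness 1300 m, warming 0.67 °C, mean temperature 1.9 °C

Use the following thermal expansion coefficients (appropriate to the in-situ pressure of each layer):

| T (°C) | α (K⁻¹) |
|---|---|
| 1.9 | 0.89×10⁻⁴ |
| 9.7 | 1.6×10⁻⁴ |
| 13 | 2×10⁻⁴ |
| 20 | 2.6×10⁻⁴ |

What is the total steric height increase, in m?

0.16 m of thermosteric rise

Layer 1 at 20 °C → α = 2.6×10⁻⁴ K⁻¹
Layer 2 at 13 °C → α = 2×10⁻⁴ K⁻¹
Layer 3 at 1.9 °C → α = 0.89×10⁻⁴ K⁻¹
Layer 1: 0.71 × 42 × 2.6×10⁻⁴ = 0.0077532 m
Layer 2: 300 × 1.2 × 2×10⁻⁴ = 0.07200 m
Layer 3: 1300 × 0.89×10⁻⁴ × 0.67 = 0.077519 m
Δh = 0.0077532 + 0.07200 + 0.077519 = 0.1572722 m ≈ 0.16 m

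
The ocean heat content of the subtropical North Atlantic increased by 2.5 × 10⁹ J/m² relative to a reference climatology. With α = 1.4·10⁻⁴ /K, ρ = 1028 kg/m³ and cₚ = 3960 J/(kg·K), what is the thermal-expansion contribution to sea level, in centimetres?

about 8.60 cm

Δh = αQ/(ρcₚ) = 1.4×10⁻⁴ × 2.5×10⁹ / (1028 × 3960) ≈ 0.085976 m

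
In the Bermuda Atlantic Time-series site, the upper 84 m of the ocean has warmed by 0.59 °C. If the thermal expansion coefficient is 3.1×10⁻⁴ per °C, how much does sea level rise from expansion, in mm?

Δh = αΔT·H = 3.1×10⁻⁴ × 0.59 × 84 = 0.0153636 m

15 mm of thermosteric rise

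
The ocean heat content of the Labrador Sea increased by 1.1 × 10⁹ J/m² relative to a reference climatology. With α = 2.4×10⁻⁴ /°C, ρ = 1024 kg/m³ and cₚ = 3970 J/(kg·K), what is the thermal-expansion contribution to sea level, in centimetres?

Δh = αQ/(ρcₚ) = 2.4×10⁻⁴ × 1.1×10⁹ / (1024 × 3970) ≈ 0.06494 m

6.49 cm of thermosteric rise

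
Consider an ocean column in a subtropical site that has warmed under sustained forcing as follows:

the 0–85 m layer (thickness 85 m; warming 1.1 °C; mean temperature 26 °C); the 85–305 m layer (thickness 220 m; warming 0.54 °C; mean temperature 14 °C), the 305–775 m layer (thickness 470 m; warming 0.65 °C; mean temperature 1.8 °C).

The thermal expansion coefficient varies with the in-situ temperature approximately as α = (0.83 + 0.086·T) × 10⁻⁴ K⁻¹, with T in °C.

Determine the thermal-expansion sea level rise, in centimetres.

about 8.29 cm

Layer 1: α = (0.83 + 0.086×26)×10⁻⁴ = 3.066×10⁻⁴ K⁻¹
Layer 2: α = (0.83 + 0.086×14)×10⁻⁴ = 2.034×10⁻⁴ K⁻¹
Layer 3: α = (0.83 + 0.086×1.8)×10⁻⁴ = 0.9848×10⁻⁴ K⁻¹
85 × 1.1 × 3.066×10⁻⁴ = 0.0286671 m
Layer 2: 220 × 0.54 × 2.034×10⁻⁴ = 0.02416392 m
Layer 3: 470 × 0.9848×10⁻⁴ × 0.65 = 0.03008564 m
Δh = 0.0286671 + 0.02416392 + 0.03008564 = 0.08291666 m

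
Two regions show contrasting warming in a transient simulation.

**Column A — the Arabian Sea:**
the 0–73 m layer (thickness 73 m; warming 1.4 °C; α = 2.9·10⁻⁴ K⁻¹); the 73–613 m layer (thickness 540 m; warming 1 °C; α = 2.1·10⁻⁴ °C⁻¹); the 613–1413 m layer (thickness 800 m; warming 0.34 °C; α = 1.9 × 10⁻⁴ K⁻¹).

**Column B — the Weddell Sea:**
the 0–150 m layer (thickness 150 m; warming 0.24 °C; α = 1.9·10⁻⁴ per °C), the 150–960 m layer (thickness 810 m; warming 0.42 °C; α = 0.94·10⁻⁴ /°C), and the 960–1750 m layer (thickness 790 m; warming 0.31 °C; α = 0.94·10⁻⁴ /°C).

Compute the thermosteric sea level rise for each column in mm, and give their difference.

Δh_A ≈ 190 mm, Δh_B ≈ 62 mm; difference ≈ 130 mm

A 0–73 m: 2.9×10⁻⁴ × 1.4 × 73 = 0.029638 m
A 2.1×10⁻⁴ × 1 × 540 = 0.11340 m
A 613–1413 m: 800 × 0.34 × 1.9×10⁻⁴ = 0.05168 m
A total: 0.194718 m
B Layer 1: 1.9×10⁻⁴ × 150 × 0.24 = 0.00684 m
B Layer 2: 810 × 0.94×10⁻⁴ × 0.42 = 0.0319788 m
B 960–1750 m: 0.94×10⁻⁴ × 790 × 0.31 = 0.0230206 m
B total: 0.0618394 m
Difference: 0.194718 − 0.0618394 = 0.1328786 m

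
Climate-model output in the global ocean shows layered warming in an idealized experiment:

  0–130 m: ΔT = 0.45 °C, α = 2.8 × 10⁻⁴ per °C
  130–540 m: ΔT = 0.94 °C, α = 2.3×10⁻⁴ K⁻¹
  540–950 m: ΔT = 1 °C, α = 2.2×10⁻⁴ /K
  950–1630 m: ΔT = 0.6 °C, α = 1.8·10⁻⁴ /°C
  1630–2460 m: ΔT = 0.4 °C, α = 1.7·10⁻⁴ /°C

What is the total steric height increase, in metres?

about 0.33 m

0–130 m: 130 × 0.45 × 2.8×10⁻⁴ = 0.01638 m
130–540 m: 410 × 2.3×10⁻⁴ × 0.94 = 0.088642 m
2.2×10⁻⁴ × 410 × 1 = 0.09020 m
Layer 4: 1.8×10⁻⁴ × 0.6 × 680 = 0.07344 m
1630–2460 m: 0.4 × 1.7×10⁻⁴ × 830 = 0.05644 m
Δh = 0.01638 + 0.088642 + 0.09020 + 0.07344 + 0.05644 = 0.325102 m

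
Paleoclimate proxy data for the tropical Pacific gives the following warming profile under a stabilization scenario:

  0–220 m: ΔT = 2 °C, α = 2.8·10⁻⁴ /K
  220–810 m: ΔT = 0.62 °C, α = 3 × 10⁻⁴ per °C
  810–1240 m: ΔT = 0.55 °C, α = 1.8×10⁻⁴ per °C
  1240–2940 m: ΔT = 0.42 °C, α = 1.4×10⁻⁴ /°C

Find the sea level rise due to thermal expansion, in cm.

Δh = 37.5 cm

0–220 m: 2.8×10⁻⁴ × 2 × 220 = 0.12320 m
Layer 2: 3×10⁻⁴ × 590 × 0.62 = 0.10974 m
Layer 3: 1.8×10⁻⁴ × 430 × 0.55 = 0.04257 m
0.42 × 1.4×10⁻⁴ × 1700 = 0.09996 m
Δh = 0.12320 + 0.10974 + 0.04257 + 0.09996 = 0.37547 m ≈ 37.5 cm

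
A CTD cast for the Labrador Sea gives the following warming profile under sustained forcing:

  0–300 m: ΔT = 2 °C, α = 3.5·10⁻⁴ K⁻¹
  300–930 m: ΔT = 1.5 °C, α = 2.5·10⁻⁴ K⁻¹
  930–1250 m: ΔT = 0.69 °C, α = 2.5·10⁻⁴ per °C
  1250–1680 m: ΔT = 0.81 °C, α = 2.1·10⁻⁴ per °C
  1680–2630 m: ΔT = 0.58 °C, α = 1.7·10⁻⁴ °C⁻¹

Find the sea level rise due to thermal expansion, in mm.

668 mm

300 × 2 × 3.5×10⁻⁴ = 0.21000 m
300–930 m: 1.5 × 2.5×10⁻⁴ × 630 = 0.23625 m
930–1250 m: 320 × 2.5×10⁻⁴ × 0.69 = 0.05520 m
0.81 × 430 × 2.1×10⁻⁴ = 0.073143 m
950 × 1.7×10⁻⁴ × 0.58 = 0.09367 m
Δh = 0.21000 + 0.23625 + 0.05520 + 0.073143 + 0.09367 = 0.668263 m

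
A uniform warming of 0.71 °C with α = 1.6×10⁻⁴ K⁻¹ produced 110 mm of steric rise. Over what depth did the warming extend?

H ≈ 968 m

H = Δh/(αΔT) = 0.11 / (1.6×10⁻⁴ × 0.71) ≈ 968.3 m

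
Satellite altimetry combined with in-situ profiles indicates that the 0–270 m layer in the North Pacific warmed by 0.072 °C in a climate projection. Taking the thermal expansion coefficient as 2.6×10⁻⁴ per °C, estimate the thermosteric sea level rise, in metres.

about 0.0051 m

Δh = αΔT·H = 2.6×10⁻⁴ × 0.072 × 270 = 0.0050544 m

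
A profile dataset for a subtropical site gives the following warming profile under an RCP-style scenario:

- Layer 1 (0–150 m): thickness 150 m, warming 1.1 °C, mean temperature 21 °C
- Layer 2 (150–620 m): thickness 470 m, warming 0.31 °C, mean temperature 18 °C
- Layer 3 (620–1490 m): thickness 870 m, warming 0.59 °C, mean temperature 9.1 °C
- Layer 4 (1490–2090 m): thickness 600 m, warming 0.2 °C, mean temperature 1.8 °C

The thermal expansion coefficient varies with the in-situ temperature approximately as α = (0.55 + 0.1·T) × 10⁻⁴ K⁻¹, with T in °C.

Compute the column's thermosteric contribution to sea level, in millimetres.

Layer 1: α = (0.55 + 0.1×21)×10⁻⁴ = 2.65×10⁻⁴ K⁻¹
Layer 2: α = (0.55 + 0.1×18)×10⁻⁴ = 2.35×10⁻⁴ K⁻¹
Layer 3: α = (0.55 + 0.1×9.1)×10⁻⁴ = 1.46×10⁻⁴ K⁻¹
Layer 4: α = (0.55 + 0.1×1.8)×10⁻⁴ = 0.73×10⁻⁴ K⁻¹
150 × 2.65×10⁻⁴ × 1.1 = 0.043725 m
150–620 m: 2.35×10⁻⁴ × 470 × 0.31 = 0.0342395 m
Layer 3: 1.46×10⁻⁴ × 870 × 0.59 = 0.0749418 m
0.73×10⁻⁴ × 0.2 × 600 = 0.00876 m
Δh = 0.043725 + 0.0342395 + 0.0749418 + 0.00876 = 0.1616663 m ≈ 162 mm

about 162 mm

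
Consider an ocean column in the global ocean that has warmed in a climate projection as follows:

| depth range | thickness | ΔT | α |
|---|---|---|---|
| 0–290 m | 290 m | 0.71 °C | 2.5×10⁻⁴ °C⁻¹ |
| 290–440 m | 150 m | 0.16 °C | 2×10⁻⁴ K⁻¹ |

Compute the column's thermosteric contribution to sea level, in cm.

5.63 cm of thermosteric rise

290 × 0.71 × 2.5×10⁻⁴ = 0.051475 m
Layer 2: 0.16 × 150 × 2×10⁻⁴ = 0.00480 m
Δh = 0.051475 + 0.00480 = 0.056275 m ≈ 5.63 cm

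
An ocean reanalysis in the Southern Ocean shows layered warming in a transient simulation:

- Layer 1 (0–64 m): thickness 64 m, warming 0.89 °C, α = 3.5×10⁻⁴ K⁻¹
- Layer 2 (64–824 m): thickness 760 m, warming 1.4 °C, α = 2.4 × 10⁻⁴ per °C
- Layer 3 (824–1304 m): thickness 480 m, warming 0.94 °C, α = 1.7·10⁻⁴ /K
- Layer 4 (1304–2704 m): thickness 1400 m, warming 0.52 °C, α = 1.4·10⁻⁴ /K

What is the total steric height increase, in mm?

Δh ≈ 450 mm

0–64 m: 3.5×10⁻⁴ × 64 × 0.89 = 0.019936 m
64–824 m: 760 × 2.4×10⁻⁴ × 1.4 = 0.25536 m
824–1304 m: 1.7×10⁻⁴ × 0.94 × 480 = 0.076704 m
1304–2704 m: 1400 × 0.52 × 1.4×10⁻⁴ = 0.10192 m
Δh = 0.019936 + 0.25536 + 0.076704 + 0.10192 = 0.45392 m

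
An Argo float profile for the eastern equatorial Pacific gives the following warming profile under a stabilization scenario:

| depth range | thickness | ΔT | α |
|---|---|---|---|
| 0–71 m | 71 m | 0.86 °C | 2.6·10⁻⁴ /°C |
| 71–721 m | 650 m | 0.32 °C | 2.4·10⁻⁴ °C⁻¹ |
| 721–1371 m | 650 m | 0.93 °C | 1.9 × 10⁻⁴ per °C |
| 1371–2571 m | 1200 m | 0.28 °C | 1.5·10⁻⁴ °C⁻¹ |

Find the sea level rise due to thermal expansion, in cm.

71 × 2.6×10⁻⁴ × 0.86 = 0.0158756 m
71–721 m: 0.32 × 650 × 2.4×10⁻⁴ = 0.04992 m
1.9×10⁻⁴ × 650 × 0.93 = 0.114855 m
1371–2571 m: 0.28 × 1200 × 1.5×10⁻⁴ = 0.05040 m
Δh = 0.0158756 + 0.04992 + 0.114855 + 0.05040 = 0.2310506 m

Δh = 23.1 cm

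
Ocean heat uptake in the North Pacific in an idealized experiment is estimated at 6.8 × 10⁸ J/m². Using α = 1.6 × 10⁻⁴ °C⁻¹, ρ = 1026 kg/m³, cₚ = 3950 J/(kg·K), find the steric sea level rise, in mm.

Δh = αQ/(ρcₚ) = 1.6×10⁻⁴ × 6.8×10⁸ / (1026 × 3950) ≈ 0.026846 m

Δh ≈ 26.8 mm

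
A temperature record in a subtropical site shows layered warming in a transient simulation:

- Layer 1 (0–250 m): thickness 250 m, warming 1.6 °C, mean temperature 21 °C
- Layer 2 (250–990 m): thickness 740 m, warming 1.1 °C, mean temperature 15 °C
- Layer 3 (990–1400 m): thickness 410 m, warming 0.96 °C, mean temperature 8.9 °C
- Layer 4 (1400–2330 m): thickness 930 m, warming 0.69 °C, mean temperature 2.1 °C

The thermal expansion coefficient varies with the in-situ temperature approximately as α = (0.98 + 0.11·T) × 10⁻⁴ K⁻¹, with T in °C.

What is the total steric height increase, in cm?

Layer 1: α = (0.98 + 0.11×21)×10⁻⁴ = 3.29×10⁻⁴ K⁻¹
Layer 2: α = (0.98 + 0.11×15)×10⁻⁴ = 2.63×10⁻⁴ K⁻¹
Layer 3: α = (0.98 + 0.11×8.9)×10⁻⁴ = 1.959×10⁻⁴ K⁻¹
Layer 4: α = (0.98 + 0.11×2.1)×10⁻⁴ = 1.211×10⁻⁴ K⁻¹
0–250 m: 1.6 × 250 × 3.29×10⁻⁴ = 0.13160 m
Layer 2: 740 × 1.1 × 2.63×10⁻⁴ = 0.214082 m
Layer 3: 1.959×10⁻⁴ × 410 × 0.96 = 0.07710624 m
1400–2330 m: 1.211×10⁻⁴ × 930 × 0.69 = 0.07770987 m
Δh = 0.13160 + 0.214082 + 0.07710624 + 0.07770987 = 0.50049811 m

Δh = 50 cm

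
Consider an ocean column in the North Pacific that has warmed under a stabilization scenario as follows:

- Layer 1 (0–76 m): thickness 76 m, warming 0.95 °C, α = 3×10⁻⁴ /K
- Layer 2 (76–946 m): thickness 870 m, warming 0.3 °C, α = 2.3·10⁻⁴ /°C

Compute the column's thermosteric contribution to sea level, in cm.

8.2 cm

0–76 m: 3×10⁻⁴ × 0.95 × 76 = 0.02166 m
Layer 2: 2.3×10⁻⁴ × 0.3 × 870 = 0.06003 m
Δh = 0.02166 + 0.06003 = 0.08169 m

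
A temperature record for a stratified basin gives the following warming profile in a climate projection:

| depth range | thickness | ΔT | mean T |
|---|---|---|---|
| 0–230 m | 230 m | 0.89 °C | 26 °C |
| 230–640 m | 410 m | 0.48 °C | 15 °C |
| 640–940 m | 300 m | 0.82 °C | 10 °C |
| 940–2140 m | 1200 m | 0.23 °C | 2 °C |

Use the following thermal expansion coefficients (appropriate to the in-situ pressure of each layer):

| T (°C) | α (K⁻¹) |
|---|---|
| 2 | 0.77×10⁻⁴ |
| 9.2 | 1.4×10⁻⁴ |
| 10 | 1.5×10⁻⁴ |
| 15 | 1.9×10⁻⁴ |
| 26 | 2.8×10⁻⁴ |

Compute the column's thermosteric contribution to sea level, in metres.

Layer 1 at 26 °C → α = 2.8×10⁻⁴ K⁻¹
Layer 2 at 15 °C → α = 1.9×10⁻⁴ K⁻¹
Layer 3 at 10 °C → α = 1.5×10⁻⁴ K⁻¹
Layer 4 at 2 °C → α = 0.77×10⁻⁴ K⁻¹
0–230 m: 0.89 × 2.8×10⁻⁴ × 230 = 0.057316 m
230–640 m: 0.48 × 410 × 1.9×10⁻⁴ = 0.037392 m
1.5×10⁻⁴ × 300 × 0.82 = 0.03690 m
940–2140 m: 0.77×10⁻⁴ × 0.23 × 1200 = 0.021252 m
Δh = 0.057316 + 0.037392 + 0.03690 + 0.021252 = 0.15286 m

0.15 m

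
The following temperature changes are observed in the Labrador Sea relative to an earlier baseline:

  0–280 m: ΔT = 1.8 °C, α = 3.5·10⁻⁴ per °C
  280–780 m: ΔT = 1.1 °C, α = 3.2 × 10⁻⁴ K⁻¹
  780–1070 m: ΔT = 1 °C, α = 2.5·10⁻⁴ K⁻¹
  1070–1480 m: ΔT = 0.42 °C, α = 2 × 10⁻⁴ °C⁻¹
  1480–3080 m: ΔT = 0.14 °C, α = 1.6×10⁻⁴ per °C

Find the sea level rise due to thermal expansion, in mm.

3.5×10⁻⁴ × 1.8 × 280 = 0.17640 m
280–780 m: 1.1 × 3.2×10⁻⁴ × 500 = 0.17600 m
780–1070 m: 2.5×10⁻⁴ × 290 × 1 = 0.07250 m
Layer 4: 410 × 2×10⁻⁴ × 0.42 = 0.03444 m
1480–3080 m: 1600 × 0.14 × 1.6×10⁻⁴ = 0.03584 m
Δh = 0.17640 + 0.17600 + 0.07250 + 0.03444 + 0.03584 = 0.49518 m

495 mm of thermosteric rise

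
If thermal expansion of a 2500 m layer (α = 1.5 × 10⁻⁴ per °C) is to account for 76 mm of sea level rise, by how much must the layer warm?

ΔT = Δh/(αH) = 0.076 / (1.5×10⁻⁴ × 2500) ≈ 0.2027 K

ΔT ≈ 0.203 K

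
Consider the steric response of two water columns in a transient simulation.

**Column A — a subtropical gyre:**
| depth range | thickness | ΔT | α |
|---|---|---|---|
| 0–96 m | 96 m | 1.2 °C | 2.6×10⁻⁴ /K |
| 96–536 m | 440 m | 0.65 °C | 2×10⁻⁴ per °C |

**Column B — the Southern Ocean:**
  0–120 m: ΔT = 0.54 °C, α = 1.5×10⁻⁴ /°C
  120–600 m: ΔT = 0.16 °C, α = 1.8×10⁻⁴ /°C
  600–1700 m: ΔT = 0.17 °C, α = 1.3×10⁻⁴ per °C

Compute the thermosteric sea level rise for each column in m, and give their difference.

A 1.2 × 96 × 2.6×10⁻⁴ = 0.029952 m
A 96–536 m: 440 × 2×10⁻⁴ × 0.65 = 0.05720 m
A total: 0.087152 m
B Layer 1: 120 × 1.5×10⁻⁴ × 0.54 = 0.00972 m
B 120–600 m: 480 × 1.8×10⁻⁴ × 0.16 = 0.013824 m
B 600–1700 m: 0.17 × 1100 × 1.3×10⁻⁴ = 0.02431 m
B total: 0.047854 m
Difference: 0.087152 − 0.047854 = 0.039298 m

A: 0.0872 m; B: 0.0479 m; difference 0.0393 m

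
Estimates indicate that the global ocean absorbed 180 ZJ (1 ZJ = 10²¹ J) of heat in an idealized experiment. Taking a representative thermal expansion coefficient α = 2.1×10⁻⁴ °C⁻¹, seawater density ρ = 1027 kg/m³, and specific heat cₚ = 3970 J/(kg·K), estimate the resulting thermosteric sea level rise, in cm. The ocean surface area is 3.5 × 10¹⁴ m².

Per unit area: Q = 180×10²¹ / (3.5×10¹⁴) ≈ 5.143×10⁸ J/m²
Δh = αQ/(ρcₚ) = 2.1×10⁻⁴ × 5.143×10⁸ / (1027 × 3970) ≈ 0.02649 m

2.65 cm of thermosteric rise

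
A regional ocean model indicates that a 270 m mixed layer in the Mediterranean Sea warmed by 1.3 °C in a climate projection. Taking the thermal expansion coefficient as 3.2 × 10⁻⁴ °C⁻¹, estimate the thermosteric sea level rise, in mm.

Δh = αΔT·H = 3.2×10⁻⁴ × 1.3 × 270 = 0.11232 m

Δh = 112 mm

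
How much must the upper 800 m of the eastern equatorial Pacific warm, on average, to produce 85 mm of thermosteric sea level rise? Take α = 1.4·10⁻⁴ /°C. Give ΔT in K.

ΔT = Δh/(αH) = 0.085 / (1.4×10⁻⁴ × 800) ≈ 0.7589 K

0.76 K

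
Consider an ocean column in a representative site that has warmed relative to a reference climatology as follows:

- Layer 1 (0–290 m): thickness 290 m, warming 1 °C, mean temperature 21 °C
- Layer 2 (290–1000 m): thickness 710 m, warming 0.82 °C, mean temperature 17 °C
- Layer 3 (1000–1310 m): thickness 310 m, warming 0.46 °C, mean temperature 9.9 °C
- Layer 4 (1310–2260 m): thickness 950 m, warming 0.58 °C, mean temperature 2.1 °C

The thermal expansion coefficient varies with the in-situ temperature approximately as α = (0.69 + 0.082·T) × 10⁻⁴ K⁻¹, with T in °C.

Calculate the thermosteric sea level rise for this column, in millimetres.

260 mm of thermosteric rise

Layer 1: α = (0.69 + 0.082×21)×10⁻⁴ = 2.412×10⁻⁴ K⁻¹
Layer 2: α = (0.69 + 0.082×17)×10⁻⁴ = 2.084×10⁻⁴ K⁻¹
Layer 3: α = (0.69 + 0.082×9.9)×10⁻⁴ = 1.5018×10⁻⁴ K⁻¹
Layer 4: α = (0.69 + 0.082×2.1)×10⁻⁴ = 0.8622×10⁻⁴ K⁻¹
Layer 1: 1 × 2.412×10⁻⁴ × 290 = 0.069948 m
Layer 2: 710 × 2.084×10⁻⁴ × 0.82 = 0.12133048 m
310 × 1.5018×10⁻⁴ × 0.46 = 0.021415668 m
Layer 4: 0.58 × 950 × 0.8622×10⁻⁴ = 0.04750722 m
Δh = 0.069948 + 0.12133048 + 0.021415668 + 0.04750722 = 0.260201368 m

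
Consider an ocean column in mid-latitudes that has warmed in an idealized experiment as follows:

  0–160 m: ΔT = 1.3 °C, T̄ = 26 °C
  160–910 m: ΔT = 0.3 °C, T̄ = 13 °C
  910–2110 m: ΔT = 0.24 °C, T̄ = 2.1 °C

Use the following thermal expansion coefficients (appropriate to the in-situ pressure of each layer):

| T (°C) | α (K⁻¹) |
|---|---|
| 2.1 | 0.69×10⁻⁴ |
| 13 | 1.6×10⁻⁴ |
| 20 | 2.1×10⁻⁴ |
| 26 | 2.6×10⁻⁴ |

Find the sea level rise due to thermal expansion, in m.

Layer 1 at 26 °C → α = 2.6×10⁻⁴ K⁻¹
Layer 2 at 13 °C → α = 1.6×10⁻⁴ K⁻¹
Layer 3 at 2.1 °C → α = 0.69×10⁻⁴ K⁻¹
0–160 m: 2.6×10⁻⁴ × 160 × 1.3 = 0.05408 m
160–910 m: 0.3 × 750 × 1.6×10⁻⁴ = 0.03600 m
0.24 × 0.69×10⁻⁴ × 1200 = 0.019872 m
Δh = 0.05408 + 0.03600 + 0.019872 = 0.109952 m ≈ 0.110 m

about 0.110 m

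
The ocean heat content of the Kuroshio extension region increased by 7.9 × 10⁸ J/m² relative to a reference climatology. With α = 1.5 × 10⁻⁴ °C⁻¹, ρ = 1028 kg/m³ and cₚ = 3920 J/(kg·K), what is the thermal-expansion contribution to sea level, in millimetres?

Δh = αQ/(ρcₚ) = 1.5×10⁻⁴ × 7.9×10⁸ / (1028 × 3920) ≈ 0.029406 m

Δh = 29.4 mm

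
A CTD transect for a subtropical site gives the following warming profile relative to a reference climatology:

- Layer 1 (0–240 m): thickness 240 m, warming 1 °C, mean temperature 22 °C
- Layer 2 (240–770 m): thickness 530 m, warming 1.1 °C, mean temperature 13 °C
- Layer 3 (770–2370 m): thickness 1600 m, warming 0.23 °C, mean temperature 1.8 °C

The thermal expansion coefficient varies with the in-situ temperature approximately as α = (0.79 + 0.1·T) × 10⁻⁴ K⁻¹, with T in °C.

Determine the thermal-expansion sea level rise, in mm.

Layer 1: α = (0.79 + 0.1×22)×10⁻⁴ = 2.99×10⁻⁴ K⁻¹
Layer 2: α = (0.79 + 0.1×13)×10⁻⁴ = 2.09×10⁻⁴ K⁻¹
Layer 3: α = (0.79 + 0.1×1.8)×10⁻⁴ = 0.97×10⁻⁴ K⁻¹
Layer 1: 1 × 2.99×10⁻⁴ × 240 = 0.07176 m
2.09×10⁻⁴ × 530 × 1.1 = 0.121847 m
770–2370 m: 0.23 × 1600 × 0.97×10⁻⁴ = 0.035696 m
Δh = 0.07176 + 0.121847 + 0.035696 = 0.229303 m

229 mm of thermosteric rise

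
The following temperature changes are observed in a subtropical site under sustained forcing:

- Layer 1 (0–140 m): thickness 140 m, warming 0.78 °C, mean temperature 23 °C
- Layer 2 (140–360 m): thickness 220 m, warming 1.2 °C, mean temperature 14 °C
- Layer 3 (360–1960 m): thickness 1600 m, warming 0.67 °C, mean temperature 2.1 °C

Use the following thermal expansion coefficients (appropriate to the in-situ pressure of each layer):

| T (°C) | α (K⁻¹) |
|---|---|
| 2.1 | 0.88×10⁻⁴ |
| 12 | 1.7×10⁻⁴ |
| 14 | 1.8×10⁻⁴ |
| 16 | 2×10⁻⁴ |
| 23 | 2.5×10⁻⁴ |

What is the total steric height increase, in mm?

Layer 1 at 23 °C → α = 2.5×10⁻⁴ K⁻¹
Layer 2 at 14 °C → α = 1.8×10⁻⁴ K⁻¹
Layer 3 at 2.1 °C → α = 0.88×10⁻⁴ K⁻¹
Layer 1: 0.78 × 140 × 2.5×10⁻⁴ = 0.02730 m
1.2 × 220 × 1.8×10⁻⁴ = 0.04752 m
Layer 3: 0.88×10⁻⁴ × 1600 × 0.67 = 0.094336 m
Δh = 0.02730 + 0.04752 + 0.094336 = 0.169156 m

about 170 mm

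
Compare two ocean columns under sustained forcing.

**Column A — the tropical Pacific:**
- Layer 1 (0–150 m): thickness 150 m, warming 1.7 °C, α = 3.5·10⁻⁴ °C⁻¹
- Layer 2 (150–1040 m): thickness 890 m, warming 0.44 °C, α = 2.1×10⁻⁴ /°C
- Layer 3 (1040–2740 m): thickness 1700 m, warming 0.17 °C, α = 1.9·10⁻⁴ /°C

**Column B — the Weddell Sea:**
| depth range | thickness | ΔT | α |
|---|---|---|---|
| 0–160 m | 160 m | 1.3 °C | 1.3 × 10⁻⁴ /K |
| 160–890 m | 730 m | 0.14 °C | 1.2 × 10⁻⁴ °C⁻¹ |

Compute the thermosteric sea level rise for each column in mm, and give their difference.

A 0–150 m: 150 × 1.7 × 3.5×10⁻⁴ = 0.08925 m
A 2.1×10⁻⁴ × 0.44 × 890 = 0.082236 m
A Layer 3: 0.17 × 1.9×10⁻⁴ × 1700 = 0.05491 m
A total: 0.226396 m
B 0–160 m: 1.3×10⁻⁴ × 1.3 × 160 = 0.02704 m
B Layer 2: 0.14 × 1.2×10⁻⁴ × 730 = 0.012264 m
B total: 0.039304 m
Difference: 0.226396 − 0.039304 = 0.187092 m

Δh_A ≈ 226 mm, Δh_B ≈ 39.3 mm; difference ≈ 187 mm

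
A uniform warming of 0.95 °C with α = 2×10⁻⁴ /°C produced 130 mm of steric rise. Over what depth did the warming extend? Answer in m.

684 m

H = Δh/(αΔT) = 0.13 / (2×10⁻⁴ × 0.95) ≈ 684.2 m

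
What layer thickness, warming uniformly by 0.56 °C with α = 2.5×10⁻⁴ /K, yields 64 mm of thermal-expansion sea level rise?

457 m

H = Δh/(αΔT) = 0.064 / (2.5×10⁻⁴ × 0.56) ≈ 457.1 m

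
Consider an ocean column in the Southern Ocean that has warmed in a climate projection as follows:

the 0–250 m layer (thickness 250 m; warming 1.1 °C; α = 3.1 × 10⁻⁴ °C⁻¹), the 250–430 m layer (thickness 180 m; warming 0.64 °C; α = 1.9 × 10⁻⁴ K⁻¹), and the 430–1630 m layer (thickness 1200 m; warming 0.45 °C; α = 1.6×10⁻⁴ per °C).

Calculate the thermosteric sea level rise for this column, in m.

0–250 m: 3.1×10⁻⁴ × 1.1 × 250 = 0.08525 m
1.9×10⁻⁴ × 180 × 0.64 = 0.021888 m
Layer 3: 1.6×10⁻⁴ × 1200 × 0.45 = 0.08640 m
Δh = 0.08525 + 0.021888 + 0.08640 = 0.193538 m

about 0.19 m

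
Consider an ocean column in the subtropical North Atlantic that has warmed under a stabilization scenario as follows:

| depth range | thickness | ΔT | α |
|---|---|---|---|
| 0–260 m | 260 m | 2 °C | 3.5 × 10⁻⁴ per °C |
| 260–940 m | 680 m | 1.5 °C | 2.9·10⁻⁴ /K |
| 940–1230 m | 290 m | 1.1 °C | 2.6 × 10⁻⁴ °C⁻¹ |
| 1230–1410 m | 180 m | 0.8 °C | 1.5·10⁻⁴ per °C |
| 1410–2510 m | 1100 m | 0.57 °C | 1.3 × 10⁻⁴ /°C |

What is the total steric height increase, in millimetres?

Δh = 664 mm

0–260 m: 260 × 2 × 3.5×10⁻⁴ = 0.18200 m
1.5 × 2.9×10⁻⁴ × 680 = 0.29580 m
Layer 3: 1.1 × 290 × 2.6×10⁻⁴ = 0.08294 m
180 × 0.8 × 1.5×10⁻⁴ = 0.02160 m
Layer 5: 0.57 × 1.3×10⁻⁴ × 1100 = 0.08151 m
Δh = 0.18200 + 0.29580 + 0.08294 + 0.02160 + 0.08151 = 0.66385 m ≈ 664 mm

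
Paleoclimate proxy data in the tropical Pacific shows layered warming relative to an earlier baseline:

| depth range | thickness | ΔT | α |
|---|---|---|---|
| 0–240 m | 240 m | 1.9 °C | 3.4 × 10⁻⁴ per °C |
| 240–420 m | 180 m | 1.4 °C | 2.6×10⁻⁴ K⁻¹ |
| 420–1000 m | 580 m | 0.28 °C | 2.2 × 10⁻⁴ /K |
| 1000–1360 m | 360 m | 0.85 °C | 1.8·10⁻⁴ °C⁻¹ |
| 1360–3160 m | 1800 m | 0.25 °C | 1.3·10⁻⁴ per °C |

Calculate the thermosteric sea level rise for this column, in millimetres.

Δh = 370 mm

240 × 1.9 × 3.4×10⁻⁴ = 0.15504 m
240–420 m: 1.4 × 180 × 2.6×10⁻⁴ = 0.06552 m
Layer 3: 2.2×10⁻⁴ × 0.28 × 580 = 0.035728 m
0.85 × 360 × 1.8×10⁻⁴ = 0.05508 m
1360–3160 m: 1800 × 0.25 × 1.3×10⁻⁴ = 0.05850 m
Δh = 0.15504 + 0.06552 + 0.035728 + 0.05508 + 0.05850 = 0.369868 m ≈ 370 mm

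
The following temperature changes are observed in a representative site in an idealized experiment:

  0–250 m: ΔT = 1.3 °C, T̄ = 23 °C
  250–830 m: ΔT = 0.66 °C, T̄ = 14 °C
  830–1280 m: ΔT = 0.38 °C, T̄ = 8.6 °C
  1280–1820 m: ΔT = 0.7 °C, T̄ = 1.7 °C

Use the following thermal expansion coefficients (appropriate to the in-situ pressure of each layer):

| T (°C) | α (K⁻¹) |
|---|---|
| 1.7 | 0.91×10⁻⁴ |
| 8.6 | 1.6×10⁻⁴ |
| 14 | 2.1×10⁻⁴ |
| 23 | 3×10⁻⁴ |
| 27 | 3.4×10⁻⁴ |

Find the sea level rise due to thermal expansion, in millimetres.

240 mm of thermosteric rise

Layer 1 at 23 °C → α = 3×10⁻⁴ K⁻¹
Layer 2 at 14 °C → α = 2.1×10⁻⁴ K⁻¹
Layer 3 at 8.6 °C → α = 1.6×10⁻⁴ K⁻¹
Layer 4 at 1.7 °C → α = 0.91×10⁻⁴ K⁻¹
250 × 3×10⁻⁴ × 1.3 = 0.09750 m
0.66 × 2.1×10⁻⁴ × 580 = 0.080388 m
Layer 3: 0.38 × 450 × 1.6×10⁻⁴ = 0.02736 m
1280–1820 m: 540 × 0.7 × 0.91×10⁻⁴ = 0.034398 m
Δh = 0.09750 + 0.080388 + 0.02736 + 0.034398 = 0.239646 m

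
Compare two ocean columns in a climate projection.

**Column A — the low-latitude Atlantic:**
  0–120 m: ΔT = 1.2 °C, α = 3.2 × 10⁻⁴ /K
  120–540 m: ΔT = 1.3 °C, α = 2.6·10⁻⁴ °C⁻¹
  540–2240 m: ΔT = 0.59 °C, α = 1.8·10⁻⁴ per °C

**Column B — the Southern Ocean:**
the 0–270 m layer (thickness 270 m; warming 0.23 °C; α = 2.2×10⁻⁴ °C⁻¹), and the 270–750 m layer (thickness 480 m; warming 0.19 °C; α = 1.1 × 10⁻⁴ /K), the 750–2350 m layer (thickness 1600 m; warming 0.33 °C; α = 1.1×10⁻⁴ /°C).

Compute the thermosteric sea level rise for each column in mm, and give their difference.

A Layer 1: 120 × 3.2×10⁻⁴ × 1.2 = 0.04608 m
A Layer 2: 2.6×10⁻⁴ × 1.3 × 420 = 0.14196 m
A 540–2240 m: 1700 × 1.8×10⁻⁴ × 0.59 = 0.18054 m
A total: 0.36858 m
B 0.23 × 2.2×10⁻⁴ × 270 = 0.013662 m
B Layer 2: 1.1×10⁻⁴ × 0.19 × 480 = 0.010032 m
B 750–2350 m: 1.1×10⁻⁴ × 0.33 × 1600 = 0.05808 m
B total: 0.081774 m
Difference: 0.36858 − 0.081774 = 0.286806 m

Δh_A ≈ 370 mm, Δh_B ≈ 82 mm; difference ≈ 290 mm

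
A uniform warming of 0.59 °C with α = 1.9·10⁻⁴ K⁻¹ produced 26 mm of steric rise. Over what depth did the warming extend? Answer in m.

about 230 m

H = Δh/(αΔT) = 0.026 / (1.9×10⁻⁴ × 0.59) ≈ 231.9 m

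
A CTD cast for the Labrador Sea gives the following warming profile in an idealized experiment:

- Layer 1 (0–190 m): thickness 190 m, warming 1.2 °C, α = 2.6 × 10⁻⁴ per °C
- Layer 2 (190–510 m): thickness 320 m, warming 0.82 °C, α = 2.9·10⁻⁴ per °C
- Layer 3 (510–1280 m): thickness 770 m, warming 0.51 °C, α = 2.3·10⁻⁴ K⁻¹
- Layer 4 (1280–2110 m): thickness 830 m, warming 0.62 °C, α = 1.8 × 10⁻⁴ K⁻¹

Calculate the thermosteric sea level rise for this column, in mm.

190 × 1.2 × 2.6×10⁻⁴ = 0.05928 m
190–510 m: 320 × 0.82 × 2.9×10⁻⁴ = 0.076096 m
510–1280 m: 0.51 × 2.3×10⁻⁴ × 770 = 0.090321 m
Layer 4: 0.62 × 1.8×10⁻⁴ × 830 = 0.092628 m
Δh = 0.05928 + 0.076096 + 0.090321 + 0.092628 = 0.318325 m

Δh = 318 mm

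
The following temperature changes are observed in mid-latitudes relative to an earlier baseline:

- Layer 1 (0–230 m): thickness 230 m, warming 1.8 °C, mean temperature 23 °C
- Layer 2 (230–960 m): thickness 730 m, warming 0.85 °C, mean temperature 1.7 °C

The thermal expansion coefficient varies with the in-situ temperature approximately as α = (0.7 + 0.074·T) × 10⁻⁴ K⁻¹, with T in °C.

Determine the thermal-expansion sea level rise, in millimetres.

150 mm of thermosteric rise

Layer 1: α = (0.7 + 0.074×23)×10⁻⁴ = 2.402×10⁻⁴ K⁻¹
Layer 2: α = (0.7 + 0.074×1.7)×10⁻⁴ = 0.8258×10⁻⁴ K⁻¹
0–230 m: 230 × 1.8 × 2.402×10⁻⁴ = 0.0994428 m
0.85 × 730 × 0.8258×10⁻⁴ = 0.05124089 m
Δh = 0.0994428 + 0.05124089 = 0.15068369 m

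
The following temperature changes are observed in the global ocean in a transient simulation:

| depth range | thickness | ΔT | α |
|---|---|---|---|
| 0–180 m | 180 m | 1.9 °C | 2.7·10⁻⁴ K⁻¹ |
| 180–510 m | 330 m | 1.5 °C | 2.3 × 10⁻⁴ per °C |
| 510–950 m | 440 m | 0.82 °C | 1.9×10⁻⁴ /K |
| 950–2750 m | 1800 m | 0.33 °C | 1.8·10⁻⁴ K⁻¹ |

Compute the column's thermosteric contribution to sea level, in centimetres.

Δh ≈ 38 cm

0–180 m: 2.7×10⁻⁴ × 1.9 × 180 = 0.09234 m
2.3×10⁻⁴ × 330 × 1.5 = 0.11385 m
440 × 1.9×10⁻⁴ × 0.82 = 0.068552 m
Layer 4: 1800 × 1.8×10⁻⁴ × 0.33 = 0.10692 m
Δh = 0.09234 + 0.11385 + 0.068552 + 0.10692 = 0.381662 m ≈ 38 cm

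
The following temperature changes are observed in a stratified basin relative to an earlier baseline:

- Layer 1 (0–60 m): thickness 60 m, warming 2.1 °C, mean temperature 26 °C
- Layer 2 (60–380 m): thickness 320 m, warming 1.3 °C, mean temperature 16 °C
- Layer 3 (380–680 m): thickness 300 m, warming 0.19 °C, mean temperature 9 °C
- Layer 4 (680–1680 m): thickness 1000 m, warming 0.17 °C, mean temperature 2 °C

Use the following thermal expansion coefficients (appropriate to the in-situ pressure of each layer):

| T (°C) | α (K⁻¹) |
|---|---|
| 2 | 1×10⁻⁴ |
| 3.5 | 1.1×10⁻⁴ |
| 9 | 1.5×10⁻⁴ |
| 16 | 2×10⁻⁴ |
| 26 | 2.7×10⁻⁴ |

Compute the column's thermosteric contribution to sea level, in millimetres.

Δh ≈ 143 mm

Layer 1 at 26 °C → α = 2.7×10⁻⁴ K⁻¹
Layer 2 at 16 °C → α = 2×10⁻⁴ K⁻¹
Layer 3 at 9 °C → α = 1.5×10⁻⁴ K⁻¹
Layer 4 at 2 °C → α = 1×10⁻⁴ K⁻¹
Layer 1: 60 × 2.1 × 2.7×10⁻⁴ = 0.03402 m
2×10⁻⁴ × 320 × 1.3 = 0.08320 m
0.19 × 300 × 1.5×10⁻⁴ = 0.00855 m
Layer 4: 1000 × 1×10⁻⁴ × 0.17 = 0.01700 m
Δh = 0.03402 + 0.08320 + 0.00855 + 0.01700 = 0.14277 m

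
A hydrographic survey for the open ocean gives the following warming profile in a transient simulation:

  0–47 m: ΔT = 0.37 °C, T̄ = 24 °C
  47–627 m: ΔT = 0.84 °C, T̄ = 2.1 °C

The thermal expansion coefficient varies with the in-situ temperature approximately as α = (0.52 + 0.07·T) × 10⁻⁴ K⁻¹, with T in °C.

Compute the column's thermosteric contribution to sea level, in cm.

Layer 1: α = (0.52 + 0.07×24)×10⁻⁴ = 2.2×10⁻⁴ K⁻¹
Layer 2: α = (0.52 + 0.07×2.1)×10⁻⁴ = 0.667×10⁻⁴ K⁻¹
Layer 1: 47 × 0.37 × 2.2×10⁻⁴ = 0.0038258 m
47–627 m: 580 × 0.667×10⁻⁴ × 0.84 = 0.03249624 m
Δh = 0.0038258 + 0.03249624 = 0.03632204 m ≈ 3.63 cm

3.63 cm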